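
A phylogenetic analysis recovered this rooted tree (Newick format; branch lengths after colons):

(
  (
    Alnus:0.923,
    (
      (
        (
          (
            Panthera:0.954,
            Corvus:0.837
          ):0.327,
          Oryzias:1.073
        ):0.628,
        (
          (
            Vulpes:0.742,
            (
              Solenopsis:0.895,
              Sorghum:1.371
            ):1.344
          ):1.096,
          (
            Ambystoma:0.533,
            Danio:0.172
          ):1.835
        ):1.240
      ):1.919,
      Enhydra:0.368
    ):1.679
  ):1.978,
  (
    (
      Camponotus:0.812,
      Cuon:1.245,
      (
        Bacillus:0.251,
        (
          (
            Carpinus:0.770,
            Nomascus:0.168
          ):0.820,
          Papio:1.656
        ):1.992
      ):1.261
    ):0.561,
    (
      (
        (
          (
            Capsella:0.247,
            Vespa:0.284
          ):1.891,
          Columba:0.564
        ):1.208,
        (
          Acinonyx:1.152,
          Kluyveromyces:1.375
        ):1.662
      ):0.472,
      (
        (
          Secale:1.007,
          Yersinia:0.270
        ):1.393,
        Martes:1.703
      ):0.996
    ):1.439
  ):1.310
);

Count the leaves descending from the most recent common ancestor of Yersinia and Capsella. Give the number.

8

The MRCA of Yersinia and Capsella is the node subtending ((((Capsella,Vespa),Columba),(Acinonyx,Kluyveromyces)),((Secale,Yersinia),Martes)).
That clade contains 8 terminal taxa: Acinonyx, Capsella, Columba, Kluyveromyces, Martes, Secale, Vespa, Yersinia.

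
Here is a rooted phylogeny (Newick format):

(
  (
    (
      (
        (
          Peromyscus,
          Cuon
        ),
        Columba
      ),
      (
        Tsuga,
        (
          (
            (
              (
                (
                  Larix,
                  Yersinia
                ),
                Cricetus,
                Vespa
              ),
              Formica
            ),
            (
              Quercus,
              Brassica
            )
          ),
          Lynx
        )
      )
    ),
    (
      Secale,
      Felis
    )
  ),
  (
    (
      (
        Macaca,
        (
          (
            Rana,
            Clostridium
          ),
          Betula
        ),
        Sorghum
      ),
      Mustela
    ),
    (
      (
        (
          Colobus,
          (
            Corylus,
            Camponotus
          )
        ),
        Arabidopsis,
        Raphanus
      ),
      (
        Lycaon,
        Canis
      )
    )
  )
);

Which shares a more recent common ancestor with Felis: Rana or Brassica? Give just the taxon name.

The MRCA of Felis and Brassica subtends ((((Peromyscus,Cuon),Columba),(Tsuga,(((((Larix,Yersinia),Cricetus,Vespa),Formica),(Quercus,Brassica)),Lynx))),(Secale,Felis)) (14 taxa).
The MRCA of Felis and Rana is the root, subtending the entire tree (27 taxa).
The first is nested inside the second, so Felis shares a more recent common ancestor with Brassica.

Brassica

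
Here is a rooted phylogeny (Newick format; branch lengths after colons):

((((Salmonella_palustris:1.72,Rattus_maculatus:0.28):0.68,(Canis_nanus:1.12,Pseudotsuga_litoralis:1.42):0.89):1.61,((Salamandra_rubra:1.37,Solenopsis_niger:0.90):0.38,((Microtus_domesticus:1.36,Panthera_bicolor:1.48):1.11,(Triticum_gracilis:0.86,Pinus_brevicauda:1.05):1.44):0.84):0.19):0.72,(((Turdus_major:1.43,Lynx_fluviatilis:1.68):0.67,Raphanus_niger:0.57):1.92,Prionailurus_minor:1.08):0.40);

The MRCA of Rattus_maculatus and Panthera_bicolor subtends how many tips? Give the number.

The MRCA of Rattus_maculatus and Panthera_bicolor is the node subtending (((Salmonella_palustris,Rattus_maculatus),(Canis_nanus,Pseudotsuga_litoralis)),((Salamandra_rubra,Solenopsis_niger),((Microtus_domesticus,Panthera_bicolor),(Triticum_gracilis,Pinus_brevicauda)))).
That clade contains 10 terminal taxa: Canis_nanus, Microtus_domesticus, Panthera_bicolor, Pinus_brevicauda, Pseudotsuga_litoralis, Rattus_maculatus, Salamandra_rubra, Salmonella_palustris, Solenopsis_niger, Triticum_gracilis.

10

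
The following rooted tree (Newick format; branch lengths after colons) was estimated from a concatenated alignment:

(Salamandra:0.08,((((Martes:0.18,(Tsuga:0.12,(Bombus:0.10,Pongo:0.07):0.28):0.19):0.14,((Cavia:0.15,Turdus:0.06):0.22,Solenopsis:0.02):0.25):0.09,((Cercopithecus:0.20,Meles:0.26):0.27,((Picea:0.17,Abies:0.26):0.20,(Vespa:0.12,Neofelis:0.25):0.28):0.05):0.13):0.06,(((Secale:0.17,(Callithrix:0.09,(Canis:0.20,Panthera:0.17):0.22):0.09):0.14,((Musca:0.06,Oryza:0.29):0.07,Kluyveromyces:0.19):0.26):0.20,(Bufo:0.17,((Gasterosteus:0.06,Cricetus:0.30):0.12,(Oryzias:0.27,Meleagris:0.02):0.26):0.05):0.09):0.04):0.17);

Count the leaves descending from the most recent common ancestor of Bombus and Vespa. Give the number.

13

The MRCA of Bombus and Vespa is the node subtending (((Martes,(Tsuga,(Bombus,Pongo))),((Cavia,Turdus),Solenopsis)),((Cercopithecus,Meles),((Picea,Abies),(Vespa,Neofelis)))).
That clade contains 13 terminal taxa: Abies, Bombus, Cavia, Cercopithecus, Martes, Meles, Neofelis, Picea, Pongo, Solenopsis, Tsuga, Turdus, Vespa.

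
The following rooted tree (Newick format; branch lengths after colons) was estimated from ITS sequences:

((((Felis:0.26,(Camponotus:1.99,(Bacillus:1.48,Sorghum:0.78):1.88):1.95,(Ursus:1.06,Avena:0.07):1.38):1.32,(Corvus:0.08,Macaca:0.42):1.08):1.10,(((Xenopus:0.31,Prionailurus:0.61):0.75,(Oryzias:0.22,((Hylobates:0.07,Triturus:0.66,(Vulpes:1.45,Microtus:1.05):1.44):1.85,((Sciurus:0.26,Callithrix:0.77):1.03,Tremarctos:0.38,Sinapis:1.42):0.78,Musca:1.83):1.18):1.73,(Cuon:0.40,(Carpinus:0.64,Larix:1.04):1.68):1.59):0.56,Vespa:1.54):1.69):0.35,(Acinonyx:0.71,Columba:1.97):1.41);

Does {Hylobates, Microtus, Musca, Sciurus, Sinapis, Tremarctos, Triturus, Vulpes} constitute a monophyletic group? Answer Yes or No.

The MRCA of the listed taxa subtends ((Hylobates,Triturus,(Vulpes,Microtus)),((Sciurus,Callithrix),Tremarctos,Sinapis),Musca).
That clade also contains Callithrix, which is not in the proposed group, so the group is not monophyletic.

No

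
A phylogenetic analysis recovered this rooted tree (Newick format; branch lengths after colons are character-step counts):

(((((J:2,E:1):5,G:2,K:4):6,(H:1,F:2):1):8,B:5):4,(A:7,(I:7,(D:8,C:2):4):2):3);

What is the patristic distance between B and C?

The path runs B → … → MRCA → … → C; the MRCA is the root of the tree.
Branch lengths along that path: 5 + 4 + 3 + 2 + 4 + 2 = 20.

20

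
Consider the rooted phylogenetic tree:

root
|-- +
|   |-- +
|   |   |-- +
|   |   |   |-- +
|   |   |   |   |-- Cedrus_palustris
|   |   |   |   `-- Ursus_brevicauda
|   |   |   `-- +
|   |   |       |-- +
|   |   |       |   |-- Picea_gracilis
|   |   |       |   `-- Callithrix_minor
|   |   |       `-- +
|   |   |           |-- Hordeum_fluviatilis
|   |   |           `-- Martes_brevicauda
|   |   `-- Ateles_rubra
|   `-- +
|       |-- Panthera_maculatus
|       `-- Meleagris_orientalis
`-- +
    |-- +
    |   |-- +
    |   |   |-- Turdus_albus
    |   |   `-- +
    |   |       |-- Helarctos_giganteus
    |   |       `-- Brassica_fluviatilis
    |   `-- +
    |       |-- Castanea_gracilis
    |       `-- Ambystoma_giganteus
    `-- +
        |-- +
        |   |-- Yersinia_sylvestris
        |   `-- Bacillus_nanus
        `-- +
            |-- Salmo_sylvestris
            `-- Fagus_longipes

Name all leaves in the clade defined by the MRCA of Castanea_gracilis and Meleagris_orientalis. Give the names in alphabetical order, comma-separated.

Ambystoma_giganteus, Ateles_rubra, Bacillus_nanus, Brassica_fluviatilis, Callithrix_minor, Castanea_gracilis, Cedrus_palustris, Fagus_longipes, Helarctos_giganteus, Hordeum_fluviatilis, Martes_brevicauda, Meleagris_orientalis, Panthera_maculatus, Picea_gracilis, Salmo_sylvestris, Turdus_albus, Ursus_brevicauda, Yersinia_sylvestris

Tracing Castanea_gracilis: it sits inside (Castanea_gracilis,Ambystoma_giganteus).
Tracing Meleagris_orientalis: it sits inside (Panthera_maculatus,Meleagris_orientalis).
The smallest clade enclosing both is the whole tree (their MRCA is the root), so the answer is all 18 tips in alphabetical order.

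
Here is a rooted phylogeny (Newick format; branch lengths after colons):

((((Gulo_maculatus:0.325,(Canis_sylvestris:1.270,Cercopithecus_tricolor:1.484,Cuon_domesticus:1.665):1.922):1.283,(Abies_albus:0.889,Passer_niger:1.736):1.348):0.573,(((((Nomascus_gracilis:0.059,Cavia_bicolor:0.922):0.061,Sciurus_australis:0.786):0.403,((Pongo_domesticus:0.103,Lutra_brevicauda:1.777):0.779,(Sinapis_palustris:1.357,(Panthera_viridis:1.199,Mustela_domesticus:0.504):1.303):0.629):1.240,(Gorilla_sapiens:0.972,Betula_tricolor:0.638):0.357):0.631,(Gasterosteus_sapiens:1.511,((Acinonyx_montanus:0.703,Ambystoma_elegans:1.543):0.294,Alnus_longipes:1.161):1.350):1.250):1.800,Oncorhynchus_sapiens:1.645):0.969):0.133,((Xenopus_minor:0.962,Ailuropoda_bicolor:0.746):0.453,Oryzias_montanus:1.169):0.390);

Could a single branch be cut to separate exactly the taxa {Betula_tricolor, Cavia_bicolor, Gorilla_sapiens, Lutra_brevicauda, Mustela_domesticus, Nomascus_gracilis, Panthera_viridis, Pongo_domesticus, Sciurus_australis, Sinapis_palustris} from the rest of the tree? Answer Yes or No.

Yes

The most recent common ancestor of these taxa subtends (((Nomascus_gracilis,Cavia_bicolor),Sciurus_australis),((Pongo_domesticus,Lutra_brevicauda),(Sinapis_palustris,(Panthera_viridis,Mustela_domesticus))),(Gorilla_sapiens,Betula_tricolor)).
That clade has exactly 10 tips — every listed taxon and nothing else — so the group is monophyletic.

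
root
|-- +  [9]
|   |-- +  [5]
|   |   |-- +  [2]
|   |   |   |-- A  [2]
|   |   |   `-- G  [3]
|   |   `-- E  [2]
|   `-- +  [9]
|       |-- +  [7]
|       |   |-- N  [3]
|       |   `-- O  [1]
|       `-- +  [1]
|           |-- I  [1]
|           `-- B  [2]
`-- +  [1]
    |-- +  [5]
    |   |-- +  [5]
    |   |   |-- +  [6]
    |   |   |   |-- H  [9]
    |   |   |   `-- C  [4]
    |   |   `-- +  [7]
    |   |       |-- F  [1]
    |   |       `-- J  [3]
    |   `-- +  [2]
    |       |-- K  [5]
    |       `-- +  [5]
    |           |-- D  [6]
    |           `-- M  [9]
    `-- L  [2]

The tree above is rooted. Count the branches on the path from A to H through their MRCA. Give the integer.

9

The MRCA of A and H is the root of the tree.
From A up to that node: 4 branches. From H up to the same node: 5 branches. Total: 4 + 5 = 9.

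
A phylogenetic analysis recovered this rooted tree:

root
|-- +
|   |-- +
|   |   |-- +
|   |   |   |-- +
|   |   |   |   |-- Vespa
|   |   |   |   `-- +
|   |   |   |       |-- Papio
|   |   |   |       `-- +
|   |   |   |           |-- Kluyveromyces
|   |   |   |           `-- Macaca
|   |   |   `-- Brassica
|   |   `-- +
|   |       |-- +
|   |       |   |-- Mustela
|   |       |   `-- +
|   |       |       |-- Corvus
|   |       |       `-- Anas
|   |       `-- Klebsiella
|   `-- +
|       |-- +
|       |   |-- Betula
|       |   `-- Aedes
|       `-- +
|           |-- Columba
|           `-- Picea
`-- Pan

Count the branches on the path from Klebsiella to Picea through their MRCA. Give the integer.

The MRCA of Klebsiella and Picea is the node subtending ((((Vespa,(Papio,(Kluyveromyces,Macaca))),Brassica),((Mustela,(Corvus,Anas)),Klebsiella)),((Betula,Aedes),(Columba,Picea))).
From Klebsiella up to that node: 3 branches. From Picea up to the same node: 3 branches. Total: 3 + 3 = 6.

6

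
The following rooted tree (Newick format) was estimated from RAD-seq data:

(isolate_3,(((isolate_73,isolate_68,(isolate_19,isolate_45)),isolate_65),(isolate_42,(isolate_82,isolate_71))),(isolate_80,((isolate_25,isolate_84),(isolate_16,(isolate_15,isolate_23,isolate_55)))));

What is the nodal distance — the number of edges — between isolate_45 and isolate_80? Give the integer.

The MRCA of isolate_45 and isolate_80 is the root of the tree.
From isolate_45 up to that node: 5 branches. From isolate_80 up to the same node: 2 branches. Total: 5 + 2 = 7.

7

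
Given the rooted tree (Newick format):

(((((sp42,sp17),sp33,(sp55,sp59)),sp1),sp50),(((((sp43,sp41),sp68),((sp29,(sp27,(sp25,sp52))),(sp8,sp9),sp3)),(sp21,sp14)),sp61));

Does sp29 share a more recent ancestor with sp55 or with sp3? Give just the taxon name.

The MRCA of sp29 and sp3 subtends ((sp29,(sp27,(sp25,sp52))),(sp8,sp9),sp3) (7 taxa).
The MRCA of sp29 and sp55 is the root, subtending the entire tree (20 taxa).
The first is nested inside the second, so sp29 shares a more recent common ancestor with sp3.

sp3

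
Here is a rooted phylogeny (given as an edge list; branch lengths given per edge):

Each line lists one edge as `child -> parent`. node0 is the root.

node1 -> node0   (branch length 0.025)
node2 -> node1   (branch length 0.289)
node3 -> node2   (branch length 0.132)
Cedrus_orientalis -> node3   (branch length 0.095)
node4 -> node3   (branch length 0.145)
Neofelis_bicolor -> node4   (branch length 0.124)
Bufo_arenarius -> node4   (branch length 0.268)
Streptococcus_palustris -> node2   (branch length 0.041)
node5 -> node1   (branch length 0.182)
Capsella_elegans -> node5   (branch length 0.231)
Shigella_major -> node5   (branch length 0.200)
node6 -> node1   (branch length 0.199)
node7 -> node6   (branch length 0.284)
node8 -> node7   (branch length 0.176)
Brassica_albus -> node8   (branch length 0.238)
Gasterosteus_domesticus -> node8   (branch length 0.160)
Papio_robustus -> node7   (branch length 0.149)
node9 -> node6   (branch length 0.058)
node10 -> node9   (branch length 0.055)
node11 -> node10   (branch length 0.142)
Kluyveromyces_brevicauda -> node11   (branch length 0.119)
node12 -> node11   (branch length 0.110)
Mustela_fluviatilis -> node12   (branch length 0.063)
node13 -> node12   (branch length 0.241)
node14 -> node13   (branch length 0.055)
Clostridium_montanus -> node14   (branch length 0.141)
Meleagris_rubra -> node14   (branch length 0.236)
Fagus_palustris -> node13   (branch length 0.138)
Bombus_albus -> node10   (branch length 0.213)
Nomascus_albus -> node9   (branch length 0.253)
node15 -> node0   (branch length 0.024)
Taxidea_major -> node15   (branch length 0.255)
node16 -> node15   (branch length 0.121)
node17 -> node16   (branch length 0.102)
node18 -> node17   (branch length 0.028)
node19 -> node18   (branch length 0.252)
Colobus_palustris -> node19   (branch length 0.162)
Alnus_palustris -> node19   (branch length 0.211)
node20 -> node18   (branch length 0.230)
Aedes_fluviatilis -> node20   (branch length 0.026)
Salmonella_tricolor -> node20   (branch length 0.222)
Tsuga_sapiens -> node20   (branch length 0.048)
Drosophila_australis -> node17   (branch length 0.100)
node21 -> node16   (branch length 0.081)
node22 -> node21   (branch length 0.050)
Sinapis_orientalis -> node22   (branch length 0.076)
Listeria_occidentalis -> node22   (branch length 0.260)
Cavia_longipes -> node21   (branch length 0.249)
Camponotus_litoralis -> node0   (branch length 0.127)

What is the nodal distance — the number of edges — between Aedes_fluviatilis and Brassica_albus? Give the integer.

The MRCA of Aedes_fluviatilis and Brassica_albus is the root of the tree.
From Aedes_fluviatilis up to that node: 6 branches. From Brassica_albus up to the same node: 5 branches. Total: 6 + 5 = 11.

11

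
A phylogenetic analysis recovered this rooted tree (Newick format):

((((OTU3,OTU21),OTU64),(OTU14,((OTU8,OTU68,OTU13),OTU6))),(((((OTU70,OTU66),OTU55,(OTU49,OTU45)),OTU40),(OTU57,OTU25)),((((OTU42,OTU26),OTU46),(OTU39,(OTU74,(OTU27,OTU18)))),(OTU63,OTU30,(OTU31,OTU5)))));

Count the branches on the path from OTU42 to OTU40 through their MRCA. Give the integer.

8

The MRCA of OTU42 and OTU40 is the node subtending (((((OTU70,OTU66),OTU55,(OTU49,OTU45)),OTU40),(OTU57,OTU25)),((((OTU42,OTU26),OTU46),(OTU39,(OTU74,(OTU27,OTU18)))),(OTU63,OTU30,(OTU31,OTU5)))).
From OTU42 up to that node: 5 branches. From OTU40 up to the same node: 3 branches. Total: 5 + 3 = 8.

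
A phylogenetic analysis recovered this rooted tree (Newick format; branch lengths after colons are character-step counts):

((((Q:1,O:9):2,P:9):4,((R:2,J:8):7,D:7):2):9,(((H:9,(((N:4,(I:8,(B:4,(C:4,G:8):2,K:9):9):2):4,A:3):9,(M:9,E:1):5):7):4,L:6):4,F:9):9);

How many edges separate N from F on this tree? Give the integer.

The MRCA of N and F is the node subtending (((H,(((N,(I,(B,(C,G),K))),A),(M,E))),L),F).
From N up to that node: 6 branches. From F up to the same node: 1 branch. Total: 6 + 1 = 7.

7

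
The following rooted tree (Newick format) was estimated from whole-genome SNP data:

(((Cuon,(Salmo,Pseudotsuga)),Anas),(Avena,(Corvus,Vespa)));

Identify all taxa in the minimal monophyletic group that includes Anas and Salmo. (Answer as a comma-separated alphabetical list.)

Tracing Anas: it sits inside ((Cuon,(Salmo,Pseudotsuga)),Anas).
Tracing Salmo: it sits inside (Salmo,Pseudotsuga).
The smallest clade enclosing both is ((Cuon,(Salmo,Pseudotsuga)),Anas); the answer is its 4 terminal taxa in alphabetical order.

Anas, Cuon, Pseudotsuga, Salmo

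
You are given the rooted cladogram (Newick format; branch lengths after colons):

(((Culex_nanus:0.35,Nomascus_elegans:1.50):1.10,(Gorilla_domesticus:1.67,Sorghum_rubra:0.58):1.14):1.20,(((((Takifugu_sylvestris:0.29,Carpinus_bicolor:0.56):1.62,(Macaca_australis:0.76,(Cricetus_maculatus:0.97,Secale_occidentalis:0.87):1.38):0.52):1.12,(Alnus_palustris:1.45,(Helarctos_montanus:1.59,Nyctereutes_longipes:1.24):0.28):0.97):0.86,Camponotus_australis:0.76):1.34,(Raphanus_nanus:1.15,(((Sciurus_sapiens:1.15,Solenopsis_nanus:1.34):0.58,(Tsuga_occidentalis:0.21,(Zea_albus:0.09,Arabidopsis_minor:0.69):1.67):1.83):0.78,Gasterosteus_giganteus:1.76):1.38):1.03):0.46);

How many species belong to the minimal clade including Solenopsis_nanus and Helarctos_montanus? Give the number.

The MRCA of Solenopsis_nanus and Helarctos_montanus is the node subtending (((((Takifugu_sylvestris,Carpinus_bicolor),(Macaca_australis,(Cricetus_maculatus,Secale_occidentalis))),(Alnus_palustris,(Helarctos_montanus,Nyctereutes_longipes))),Camponotus_australis),(Raphanus_nanus,(((Sciurus_sapiens,Solenopsis_nanus),(Tsuga_occidentalis,(Zea_albus,Arabidopsis_minor))),Gasterosteus_giganteus))).
That clade contains 16 terminal taxa: Alnus_palustris, Arabidopsis_minor, Camponotus_australis, Carpinus_bicolor, Cricetus_maculatus, Gasterosteus_giganteus, Helarctos_montanus, Macaca_australis, Nyctereutes_longipes, Raphanus_nanus, Sciurus_sapiens, Secale_occidentalis, Solenopsis_nanus, Takifugu_sylvestris, Tsuga_occidentalis, Zea_albus.

16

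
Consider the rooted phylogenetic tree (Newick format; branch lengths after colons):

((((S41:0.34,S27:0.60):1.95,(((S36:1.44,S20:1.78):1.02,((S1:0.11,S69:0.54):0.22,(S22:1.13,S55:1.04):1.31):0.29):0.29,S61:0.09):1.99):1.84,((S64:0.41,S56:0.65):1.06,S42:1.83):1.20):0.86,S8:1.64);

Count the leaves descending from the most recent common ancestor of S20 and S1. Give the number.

The MRCA of S20 and S1 is the node subtending ((S36,S20),((S1,S69),(S22,S55))).
That clade contains 6 terminal taxa: S1, S20, S22, S36, S55, S69.

6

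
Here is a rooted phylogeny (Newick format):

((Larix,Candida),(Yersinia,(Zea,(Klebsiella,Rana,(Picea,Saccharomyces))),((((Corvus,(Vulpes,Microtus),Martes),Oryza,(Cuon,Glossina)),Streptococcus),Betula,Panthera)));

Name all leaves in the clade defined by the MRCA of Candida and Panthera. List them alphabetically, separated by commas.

Tracing Candida: it sits inside (Larix,Candida).
Tracing Panthera: it sits inside ((((Corvus,(Vulpes,Microtus),Martes),Oryza,(Cuon,Glossina)),Streptococcus),Betula,Panthera).
The smallest clade enclosing both is the whole tree (their MRCA is the root), so the answer is all 18 tips in alphabetical order.

Betula, Candida, Corvus, Cuon, Glossina, Klebsiella, Larix, Martes, Microtus, Oryza, Panthera, Picea, Rana, Saccharomyces, Streptococcus, Vulpes, Yersinia, Zea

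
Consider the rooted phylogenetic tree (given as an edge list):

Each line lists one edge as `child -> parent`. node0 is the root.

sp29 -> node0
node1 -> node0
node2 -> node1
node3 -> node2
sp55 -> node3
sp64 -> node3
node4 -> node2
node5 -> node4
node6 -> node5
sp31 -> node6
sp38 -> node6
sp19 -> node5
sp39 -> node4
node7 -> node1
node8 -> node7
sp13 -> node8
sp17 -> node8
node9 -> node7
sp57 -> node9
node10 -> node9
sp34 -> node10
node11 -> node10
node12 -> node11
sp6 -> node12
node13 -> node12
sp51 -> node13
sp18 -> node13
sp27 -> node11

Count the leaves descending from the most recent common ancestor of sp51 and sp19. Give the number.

The MRCA of sp51 and sp19 is the node subtending (((sp55,sp64),(((sp31,sp38),sp19),sp39)),((sp13,sp17),(sp57,(sp34,((sp6,(sp51,sp18)),sp27))))).
That clade contains 14 terminal taxa: sp13, sp17, sp18, sp19, sp27, sp31, sp34, sp38, sp39, sp51, sp55, sp57, sp6, sp64.

14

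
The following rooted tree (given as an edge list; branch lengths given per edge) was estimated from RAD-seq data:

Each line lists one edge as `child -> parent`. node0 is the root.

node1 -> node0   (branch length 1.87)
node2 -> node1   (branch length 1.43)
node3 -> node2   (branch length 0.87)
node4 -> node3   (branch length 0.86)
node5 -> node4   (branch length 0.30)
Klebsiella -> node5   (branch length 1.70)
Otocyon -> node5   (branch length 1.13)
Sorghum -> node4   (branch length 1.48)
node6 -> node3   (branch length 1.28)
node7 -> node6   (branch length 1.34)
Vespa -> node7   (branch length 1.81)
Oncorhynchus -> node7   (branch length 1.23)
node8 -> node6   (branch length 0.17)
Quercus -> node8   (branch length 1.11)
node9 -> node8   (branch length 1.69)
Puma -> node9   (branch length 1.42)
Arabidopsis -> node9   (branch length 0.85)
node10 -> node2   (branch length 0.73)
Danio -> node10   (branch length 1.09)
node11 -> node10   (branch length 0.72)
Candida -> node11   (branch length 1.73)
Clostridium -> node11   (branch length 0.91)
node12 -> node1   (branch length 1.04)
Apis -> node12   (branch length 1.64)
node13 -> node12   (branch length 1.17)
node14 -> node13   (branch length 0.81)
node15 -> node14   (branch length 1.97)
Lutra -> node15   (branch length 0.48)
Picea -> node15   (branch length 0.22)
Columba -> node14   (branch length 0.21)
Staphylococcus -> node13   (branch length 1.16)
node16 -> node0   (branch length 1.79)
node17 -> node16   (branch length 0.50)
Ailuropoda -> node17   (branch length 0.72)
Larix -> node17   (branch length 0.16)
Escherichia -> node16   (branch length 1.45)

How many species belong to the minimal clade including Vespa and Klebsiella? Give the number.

The MRCA of Vespa and Klebsiella is the node subtending (((Klebsiella,Otocyon),Sorghum),((Vespa,Oncorhynchus),(Quercus,(Puma,Arabidopsis)))).
That clade contains 8 terminal taxa: Arabidopsis, Klebsiella, Oncorhynchus, Otocyon, Puma, Quercus, Sorghum, Vespa.

8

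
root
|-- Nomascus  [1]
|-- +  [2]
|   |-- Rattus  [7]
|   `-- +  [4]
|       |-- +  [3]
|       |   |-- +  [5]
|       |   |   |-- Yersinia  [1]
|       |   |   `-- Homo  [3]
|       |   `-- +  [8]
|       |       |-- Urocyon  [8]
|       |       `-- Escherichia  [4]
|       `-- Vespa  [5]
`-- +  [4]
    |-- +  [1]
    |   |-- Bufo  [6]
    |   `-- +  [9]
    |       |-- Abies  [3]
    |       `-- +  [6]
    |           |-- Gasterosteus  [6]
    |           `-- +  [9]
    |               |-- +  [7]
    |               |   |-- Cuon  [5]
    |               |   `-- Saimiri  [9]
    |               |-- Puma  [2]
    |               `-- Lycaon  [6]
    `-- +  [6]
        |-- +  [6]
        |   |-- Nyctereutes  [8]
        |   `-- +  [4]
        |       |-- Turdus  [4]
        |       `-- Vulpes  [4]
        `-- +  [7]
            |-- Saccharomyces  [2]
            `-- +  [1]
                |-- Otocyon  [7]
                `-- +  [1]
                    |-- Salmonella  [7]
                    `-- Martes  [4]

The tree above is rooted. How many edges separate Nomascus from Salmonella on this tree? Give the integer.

7

The MRCA of Nomascus and Salmonella is the root of the tree.
From Nomascus up to that node: 1 branch. From Salmonella up to the same node: 6 branches. Total: 1 + 6 = 7.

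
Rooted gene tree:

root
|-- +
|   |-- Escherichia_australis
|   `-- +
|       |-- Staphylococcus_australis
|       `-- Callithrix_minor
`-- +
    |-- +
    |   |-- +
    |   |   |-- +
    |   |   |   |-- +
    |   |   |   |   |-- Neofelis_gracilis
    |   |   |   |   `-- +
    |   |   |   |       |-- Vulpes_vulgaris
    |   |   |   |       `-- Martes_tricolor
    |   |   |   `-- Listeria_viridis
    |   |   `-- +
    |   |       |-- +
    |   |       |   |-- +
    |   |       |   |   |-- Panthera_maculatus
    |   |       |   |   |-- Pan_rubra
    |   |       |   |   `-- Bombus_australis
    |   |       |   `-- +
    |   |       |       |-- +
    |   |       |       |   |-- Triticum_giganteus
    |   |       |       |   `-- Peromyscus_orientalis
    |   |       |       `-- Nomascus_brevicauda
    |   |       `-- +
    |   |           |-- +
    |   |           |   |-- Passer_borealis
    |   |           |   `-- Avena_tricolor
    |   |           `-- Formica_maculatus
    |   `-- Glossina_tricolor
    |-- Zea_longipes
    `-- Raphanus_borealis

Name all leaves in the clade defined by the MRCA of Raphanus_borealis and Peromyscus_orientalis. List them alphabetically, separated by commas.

Avena_tricolor, Bombus_australis, Formica_maculatus, Glossina_tricolor, Listeria_viridis, Martes_tricolor, Neofelis_gracilis, Nomascus_brevicauda, Pan_rubra, Panthera_maculatus, Passer_borealis, Peromyscus_orientalis, Raphanus_borealis, Triticum_giganteus, Vulpes_vulgaris, Zea_longipes

Tracing Raphanus_borealis: it sits inside (((((Neofelis_gracilis,(Vulpes_vulgaris,Martes_tricolor)),Listeria_viridis),(((Panthera_maculatus,Pan_rubra,Bombus_australis),((Triticum_giganteus,Peromyscus_orientalis),Nomascus_brevicauda)),((Passer_borealis,Avena_tricolor),Formica_maculatus))),Glossina_tricolor),Zea_longipes,Raphanus_borealis).
Tracing Peromyscus_orientalis: it sits inside (Triticum_giganteus,Peromyscus_orientalis).
The smallest clade enclosing both is (((((Neofelis_gracilis,(Vulpes_vulgaris,Martes_tricolor)),Listeria_viridis),(((Panthera_maculatus,Pan_rubra,Bombus_australis),((Triticum_giganteus,Peromyscus_orientalis),Nomascus_brevicauda)),((Passer_borealis,Avena_tricolor),Formica_maculatus))),Glossina_tricolor),Zea_longipes,Raphanus_borealis); the answer is its 16 terminal taxa in alphabetical order.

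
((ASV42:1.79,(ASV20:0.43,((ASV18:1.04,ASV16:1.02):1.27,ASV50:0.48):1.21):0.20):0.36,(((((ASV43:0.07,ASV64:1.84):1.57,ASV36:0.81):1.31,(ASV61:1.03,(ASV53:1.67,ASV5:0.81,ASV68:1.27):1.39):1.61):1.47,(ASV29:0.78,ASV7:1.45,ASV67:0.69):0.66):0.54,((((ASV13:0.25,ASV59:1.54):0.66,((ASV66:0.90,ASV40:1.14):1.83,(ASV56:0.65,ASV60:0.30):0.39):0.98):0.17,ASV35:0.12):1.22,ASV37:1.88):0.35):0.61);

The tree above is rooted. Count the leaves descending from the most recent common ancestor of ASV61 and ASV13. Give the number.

18

The MRCA of ASV61 and ASV13 is the node subtending (((((ASV43,ASV64),ASV36),(ASV61,(ASV53,ASV5,ASV68))),(ASV29,ASV7,ASV67)),((((ASV13,ASV59),((ASV66,ASV40),(ASV56,ASV60))),ASV35),ASV37)).
That clade contains 18 terminal taxa: ASV13, ASV29, ASV35, ASV36, ASV37, ASV40, ASV43, ASV5, ASV53, ASV56, ASV59, ASV60, ASV61, ASV64, ASV66, ASV67, ASV68, ASV7.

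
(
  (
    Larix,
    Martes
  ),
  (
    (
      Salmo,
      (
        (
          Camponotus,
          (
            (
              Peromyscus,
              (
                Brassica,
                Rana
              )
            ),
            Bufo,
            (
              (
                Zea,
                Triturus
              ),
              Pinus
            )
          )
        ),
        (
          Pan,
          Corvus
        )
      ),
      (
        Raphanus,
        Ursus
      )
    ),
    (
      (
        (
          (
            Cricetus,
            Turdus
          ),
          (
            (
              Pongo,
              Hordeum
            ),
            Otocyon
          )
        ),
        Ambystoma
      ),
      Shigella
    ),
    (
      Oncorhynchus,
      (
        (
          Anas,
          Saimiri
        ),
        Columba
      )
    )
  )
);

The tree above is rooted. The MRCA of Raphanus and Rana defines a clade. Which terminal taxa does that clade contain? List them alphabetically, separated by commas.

Brassica, Bufo, Camponotus, Corvus, Pan, Peromyscus, Pinus, Rana, Raphanus, Salmo, Triturus, Ursus, Zea

Tracing Raphanus: it sits inside (Raphanus,Ursus).
Tracing Rana: it sits inside (Brassica,Rana).
The smallest clade enclosing both is (Salmo,((Camponotus,((Peromyscus,(Brassica,Rana)),Bufo,((Zea,Triturus),Pinus))),(Pan,Corvus)),(Raphanus,Ursus)); the answer is its 13 terminal taxa in alphabetical order.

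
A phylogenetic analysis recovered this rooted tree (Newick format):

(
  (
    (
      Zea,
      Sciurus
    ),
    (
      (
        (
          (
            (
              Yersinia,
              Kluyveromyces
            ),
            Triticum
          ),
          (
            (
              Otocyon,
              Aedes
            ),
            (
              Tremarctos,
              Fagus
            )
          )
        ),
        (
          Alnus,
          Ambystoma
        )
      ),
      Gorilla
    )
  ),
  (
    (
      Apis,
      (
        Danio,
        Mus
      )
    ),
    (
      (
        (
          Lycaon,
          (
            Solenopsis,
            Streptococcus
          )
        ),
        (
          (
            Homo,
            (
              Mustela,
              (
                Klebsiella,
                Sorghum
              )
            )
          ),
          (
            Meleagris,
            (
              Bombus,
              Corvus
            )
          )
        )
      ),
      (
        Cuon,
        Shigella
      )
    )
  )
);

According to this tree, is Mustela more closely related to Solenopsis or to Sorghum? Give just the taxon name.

Sorghum

The MRCA of Mustela and Sorghum subtends (Mustela,(Klebsiella,Sorghum)) (3 taxa).
The MRCA of Mustela and Solenopsis subtends ((Lycaon,(Solenopsis,Streptococcus)),((Homo,(Mustela,(Klebsiella,Sorghum))),(Meleagris,(Bombus,Corvus)))) (10 taxa).
The first is nested inside the second, so Mustela shares a more recent common ancestor with Sorghum.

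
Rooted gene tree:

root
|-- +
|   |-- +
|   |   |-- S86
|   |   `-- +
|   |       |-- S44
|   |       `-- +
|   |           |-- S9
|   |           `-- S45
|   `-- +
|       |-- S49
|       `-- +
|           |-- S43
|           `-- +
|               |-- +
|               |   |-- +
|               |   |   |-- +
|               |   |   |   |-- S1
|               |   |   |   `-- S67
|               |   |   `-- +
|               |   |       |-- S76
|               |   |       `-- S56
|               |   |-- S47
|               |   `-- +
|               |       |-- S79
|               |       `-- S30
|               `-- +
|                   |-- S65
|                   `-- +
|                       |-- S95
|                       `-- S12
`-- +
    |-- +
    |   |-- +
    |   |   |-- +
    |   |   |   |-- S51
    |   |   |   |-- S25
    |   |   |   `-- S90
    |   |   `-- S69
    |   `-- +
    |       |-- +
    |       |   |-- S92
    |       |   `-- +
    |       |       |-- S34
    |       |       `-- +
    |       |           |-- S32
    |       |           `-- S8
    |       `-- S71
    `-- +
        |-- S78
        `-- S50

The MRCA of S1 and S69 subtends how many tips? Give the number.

27

The MRCA of S1 and S69 is the root, so the clade is the entire tree.
That clade contains 27 terminal taxa: S1, S12, S25, S30, S32, S34, S43, S44, S45, S47, S49, S50, S51, S56, S65, S67, S69, S71, S76, S78, S79, S8, S86, S9, S90, S92, S95.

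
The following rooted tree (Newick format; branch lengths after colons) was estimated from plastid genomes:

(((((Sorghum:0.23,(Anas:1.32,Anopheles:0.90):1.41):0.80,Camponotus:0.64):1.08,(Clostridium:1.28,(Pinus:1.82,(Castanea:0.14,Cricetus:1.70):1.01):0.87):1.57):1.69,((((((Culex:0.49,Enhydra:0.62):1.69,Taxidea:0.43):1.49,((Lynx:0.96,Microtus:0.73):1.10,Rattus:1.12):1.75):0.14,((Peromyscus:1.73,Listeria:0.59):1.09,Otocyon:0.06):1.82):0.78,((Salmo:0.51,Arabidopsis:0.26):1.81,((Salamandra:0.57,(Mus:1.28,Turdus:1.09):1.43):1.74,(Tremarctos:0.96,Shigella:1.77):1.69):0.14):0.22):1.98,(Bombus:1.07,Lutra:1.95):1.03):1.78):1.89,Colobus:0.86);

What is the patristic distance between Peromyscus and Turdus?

10.04

The path runs Peromyscus → … → MRCA → … → Turdus; the MRCA is the node subtending (((((Culex,Enhydra),Taxidea),((Lynx,Microtus),Rattus)),((Peromyscus,Listeria),Otocyon)),((Salmo,Arabidopsis),((Salamandra,(Mus,Turdus)),(Tremarctos,Shigella)))).
Branch lengths along that path: 1.73 + 1.09 + 1.82 + 0.78 + 0.22 + 0.14 + 1.74 + 1.43 + 1.09 = 10.04.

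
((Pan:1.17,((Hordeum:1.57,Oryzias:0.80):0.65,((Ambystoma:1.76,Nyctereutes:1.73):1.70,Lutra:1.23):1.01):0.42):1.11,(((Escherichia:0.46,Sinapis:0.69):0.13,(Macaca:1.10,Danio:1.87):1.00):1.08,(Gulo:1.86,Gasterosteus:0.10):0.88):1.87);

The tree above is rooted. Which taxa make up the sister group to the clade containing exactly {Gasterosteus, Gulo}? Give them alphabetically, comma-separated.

Danio, Escherichia, Macaca, Sinapis

The clade containing exactly {Gasterosteus, Gulo} attaches to the tree at the node subtending (((Escherichia,Sinapis),(Macaca,Danio)),(Gulo,Gasterosteus)).
The other lineage descending from that same node — the sister group — is ((Escherichia,Sinapis),(Macaca,Danio)); its 4 tips in alphabetical order are the answer.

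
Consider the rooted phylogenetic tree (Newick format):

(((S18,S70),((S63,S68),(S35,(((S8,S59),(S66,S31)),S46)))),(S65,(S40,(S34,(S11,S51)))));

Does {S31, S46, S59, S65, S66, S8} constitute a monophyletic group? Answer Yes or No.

No

The MRCA of the listed taxa is the root, so the smallest clade containing them is the whole tree.
That clade also contains S11, S18, S34, S35, S40, S51, S63, S68, S70, which are not in the proposed group, so the group is not monophyletic.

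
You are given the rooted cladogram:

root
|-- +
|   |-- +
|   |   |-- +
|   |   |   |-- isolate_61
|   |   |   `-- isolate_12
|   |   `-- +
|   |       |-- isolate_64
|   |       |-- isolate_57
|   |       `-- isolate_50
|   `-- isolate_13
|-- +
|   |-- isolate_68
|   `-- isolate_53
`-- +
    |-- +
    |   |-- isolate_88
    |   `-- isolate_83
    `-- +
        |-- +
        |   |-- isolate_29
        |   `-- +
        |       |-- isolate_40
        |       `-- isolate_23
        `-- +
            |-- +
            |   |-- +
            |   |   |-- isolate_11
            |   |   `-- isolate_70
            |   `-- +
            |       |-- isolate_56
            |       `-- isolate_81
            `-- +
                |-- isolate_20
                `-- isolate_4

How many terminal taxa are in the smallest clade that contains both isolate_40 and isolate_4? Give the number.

9

The MRCA of isolate_40 and isolate_4 is the node subtending ((isolate_29,(isolate_40,isolate_23)),(((isolate_11,isolate_70),(isolate_56,isolate_81)),(isolate_20,isolate_4))).
That clade contains 9 terminal taxa: isolate_11, isolate_20, isolate_23, isolate_29, isolate_4, isolate_40, isolate_56, isolate_70, isolate_81.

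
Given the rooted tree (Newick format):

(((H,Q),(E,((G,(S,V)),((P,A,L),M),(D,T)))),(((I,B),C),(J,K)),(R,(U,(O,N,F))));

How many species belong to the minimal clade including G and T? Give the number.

9

The MRCA of G and T is the node subtending ((G,(S,V)),((P,A,L),M),(D,T)).
That clade contains 9 terminal taxa: A, D, G, L, M, P, S, T, V.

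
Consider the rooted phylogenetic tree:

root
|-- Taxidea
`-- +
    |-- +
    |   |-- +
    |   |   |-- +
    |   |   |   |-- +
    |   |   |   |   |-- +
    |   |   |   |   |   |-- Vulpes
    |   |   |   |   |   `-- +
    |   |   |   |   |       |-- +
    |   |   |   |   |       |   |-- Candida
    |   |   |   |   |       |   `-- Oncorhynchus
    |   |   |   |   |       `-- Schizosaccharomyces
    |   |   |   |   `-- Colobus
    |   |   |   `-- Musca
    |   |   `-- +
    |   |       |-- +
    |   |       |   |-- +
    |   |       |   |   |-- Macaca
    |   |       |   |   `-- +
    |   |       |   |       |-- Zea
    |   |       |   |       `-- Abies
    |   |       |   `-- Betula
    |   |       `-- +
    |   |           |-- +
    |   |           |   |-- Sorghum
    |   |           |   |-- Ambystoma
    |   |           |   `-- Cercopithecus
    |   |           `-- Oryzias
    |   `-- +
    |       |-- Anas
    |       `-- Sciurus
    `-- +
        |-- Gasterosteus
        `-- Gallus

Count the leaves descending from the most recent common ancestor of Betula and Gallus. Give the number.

18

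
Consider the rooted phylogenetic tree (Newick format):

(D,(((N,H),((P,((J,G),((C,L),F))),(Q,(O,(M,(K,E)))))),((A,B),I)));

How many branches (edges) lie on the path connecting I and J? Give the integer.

8

The MRCA of I and J is the node subtending (((N,H),((P,((J,G),((C,L),F))),(Q,(O,(M,(K,E)))))),((A,B),I)).
From I up to that node: 2 branches. From J up to the same node: 6 branches. Total: 2 + 6 = 8.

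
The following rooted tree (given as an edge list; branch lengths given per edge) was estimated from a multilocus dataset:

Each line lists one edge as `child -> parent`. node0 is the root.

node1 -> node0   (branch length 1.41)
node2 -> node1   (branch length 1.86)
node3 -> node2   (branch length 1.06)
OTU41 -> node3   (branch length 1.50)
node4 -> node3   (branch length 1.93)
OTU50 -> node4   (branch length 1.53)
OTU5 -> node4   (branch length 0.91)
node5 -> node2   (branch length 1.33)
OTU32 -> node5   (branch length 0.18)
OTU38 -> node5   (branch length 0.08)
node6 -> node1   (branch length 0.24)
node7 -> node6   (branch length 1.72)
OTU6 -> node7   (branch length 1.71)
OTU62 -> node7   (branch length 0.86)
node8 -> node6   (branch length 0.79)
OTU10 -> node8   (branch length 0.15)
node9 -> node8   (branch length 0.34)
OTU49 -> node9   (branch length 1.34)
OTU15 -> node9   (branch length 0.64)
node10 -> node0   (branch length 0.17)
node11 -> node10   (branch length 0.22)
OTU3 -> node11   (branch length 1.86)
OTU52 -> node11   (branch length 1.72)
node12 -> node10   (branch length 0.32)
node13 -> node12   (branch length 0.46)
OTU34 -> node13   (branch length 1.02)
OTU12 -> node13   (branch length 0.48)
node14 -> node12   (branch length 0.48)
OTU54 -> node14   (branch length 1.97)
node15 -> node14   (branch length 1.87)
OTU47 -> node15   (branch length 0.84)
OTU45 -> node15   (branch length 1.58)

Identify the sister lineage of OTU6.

OTU62

OTU6 attaches to the tree at the node subtending (OTU6,OTU62).
The other lineage descending from that same node — the sister group — is the single tip OTU62.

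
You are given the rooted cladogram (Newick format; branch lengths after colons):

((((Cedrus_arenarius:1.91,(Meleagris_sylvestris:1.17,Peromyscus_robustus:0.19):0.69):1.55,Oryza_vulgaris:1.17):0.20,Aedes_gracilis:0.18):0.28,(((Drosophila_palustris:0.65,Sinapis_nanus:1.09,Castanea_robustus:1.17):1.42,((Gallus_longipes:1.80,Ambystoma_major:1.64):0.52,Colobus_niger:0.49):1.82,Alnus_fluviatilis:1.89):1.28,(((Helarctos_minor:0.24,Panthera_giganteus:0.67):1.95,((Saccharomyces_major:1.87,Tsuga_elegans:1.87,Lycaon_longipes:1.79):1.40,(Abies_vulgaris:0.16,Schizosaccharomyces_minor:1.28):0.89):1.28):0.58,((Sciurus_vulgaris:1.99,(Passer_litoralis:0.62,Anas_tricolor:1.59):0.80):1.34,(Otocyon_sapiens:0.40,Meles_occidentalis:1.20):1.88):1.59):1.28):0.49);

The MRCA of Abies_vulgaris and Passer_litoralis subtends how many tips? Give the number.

The MRCA of Abies_vulgaris and Passer_litoralis is the node subtending (((Helarctos_minor,Panthera_giganteus),((Saccharomyces_major,Tsuga_elegans,Lycaon_longipes),(Abies_vulgaris,Schizosaccharomyces_minor))),((Sciurus_vulgaris,(Passer_litoralis,Anas_tricolor)),(Otocyon_sapiens,Meles_occidentalis))).
That clade contains 12 terminal taxa: Abies_vulgaris, Anas_tricolor, Helarctos_minor, Lycaon_longipes, Meles_occidentalis, Otocyon_sapiens, Panthera_giganteus, Passer_litoralis, Saccharomyces_major, Schizosaccharomyces_minor, Sciurus_vulgaris, Tsuga_elegans.

12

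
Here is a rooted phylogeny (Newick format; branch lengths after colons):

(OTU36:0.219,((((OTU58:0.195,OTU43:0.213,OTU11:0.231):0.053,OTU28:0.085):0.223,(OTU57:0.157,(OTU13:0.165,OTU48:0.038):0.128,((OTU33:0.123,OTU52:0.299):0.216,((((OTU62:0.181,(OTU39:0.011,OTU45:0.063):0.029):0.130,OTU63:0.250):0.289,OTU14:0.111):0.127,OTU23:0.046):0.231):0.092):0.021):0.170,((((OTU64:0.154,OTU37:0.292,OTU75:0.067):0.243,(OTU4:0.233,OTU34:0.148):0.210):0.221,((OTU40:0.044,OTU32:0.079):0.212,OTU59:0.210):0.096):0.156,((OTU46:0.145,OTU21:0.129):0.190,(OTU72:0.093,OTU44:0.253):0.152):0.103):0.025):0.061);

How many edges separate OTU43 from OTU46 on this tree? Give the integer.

The MRCA of OTU43 and OTU46 is the node subtending ((((OTU58,OTU43,OTU11),OTU28),(OTU57,(OTU13,OTU48),((OTU33,OTU52),((((OTU62,(OTU39,OTU45)),OTU63),OTU14),OTU23)))),((((OTU64,OTU37,OTU75),(OTU4,OTU34)),((OTU40,OTU32),OTU59)),((OTU46,OTU21),(OTU72,OTU44)))).
From OTU43 up to that node: 4 branches. From OTU46 up to the same node: 4 branches. Total: 4 + 4 = 8.

8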